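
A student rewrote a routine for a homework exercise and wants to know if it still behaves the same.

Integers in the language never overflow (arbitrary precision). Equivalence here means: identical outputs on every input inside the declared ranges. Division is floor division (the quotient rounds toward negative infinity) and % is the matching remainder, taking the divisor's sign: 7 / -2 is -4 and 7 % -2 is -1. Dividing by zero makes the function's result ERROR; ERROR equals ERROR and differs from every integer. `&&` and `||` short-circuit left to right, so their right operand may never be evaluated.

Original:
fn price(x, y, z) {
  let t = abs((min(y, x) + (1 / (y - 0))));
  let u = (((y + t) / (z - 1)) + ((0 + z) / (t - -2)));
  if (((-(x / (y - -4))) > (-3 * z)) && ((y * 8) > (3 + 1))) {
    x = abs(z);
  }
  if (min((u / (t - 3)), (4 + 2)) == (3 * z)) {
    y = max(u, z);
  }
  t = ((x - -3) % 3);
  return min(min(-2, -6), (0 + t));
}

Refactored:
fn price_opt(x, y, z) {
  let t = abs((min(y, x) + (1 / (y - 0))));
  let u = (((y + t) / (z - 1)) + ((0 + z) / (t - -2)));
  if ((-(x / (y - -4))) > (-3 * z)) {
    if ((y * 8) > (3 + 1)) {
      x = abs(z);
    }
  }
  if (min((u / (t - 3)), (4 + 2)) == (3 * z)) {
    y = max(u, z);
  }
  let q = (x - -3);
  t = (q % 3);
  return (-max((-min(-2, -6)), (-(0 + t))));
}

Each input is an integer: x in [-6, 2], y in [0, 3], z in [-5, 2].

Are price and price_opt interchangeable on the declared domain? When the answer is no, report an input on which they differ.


Behavior is preserved: although local variable names differ; min/max/abs usage differs; boolean connective usage differs; branching structure differs; statement counts differ, the outputs never diverge.
Spot check at x=-6, y=1, z=2 — price: t = 5; u = 6; (((-(x / (y - -4))) > (-3 * z)) && ((y * 8) > (3 + 1))) -> true; x = 2; (min((u / (t - 3)), (4 + 2)) == (3 * z)) -> false; t = 2; return -6. price_opt: t = 5; u = 6; ((-(x / (y - -4))) > (-3 * z)) -> true; ((y * 8) > (3 + 1)) -> true; x = 2; (min((u / (t - 3)), (4 + 2)) == (3 * z)) -> false; q = 5; t = 2; return -6. Both give -6.
Sweeping the whole domain (288 inputs) finds no disagreement.
verdict: equivalent


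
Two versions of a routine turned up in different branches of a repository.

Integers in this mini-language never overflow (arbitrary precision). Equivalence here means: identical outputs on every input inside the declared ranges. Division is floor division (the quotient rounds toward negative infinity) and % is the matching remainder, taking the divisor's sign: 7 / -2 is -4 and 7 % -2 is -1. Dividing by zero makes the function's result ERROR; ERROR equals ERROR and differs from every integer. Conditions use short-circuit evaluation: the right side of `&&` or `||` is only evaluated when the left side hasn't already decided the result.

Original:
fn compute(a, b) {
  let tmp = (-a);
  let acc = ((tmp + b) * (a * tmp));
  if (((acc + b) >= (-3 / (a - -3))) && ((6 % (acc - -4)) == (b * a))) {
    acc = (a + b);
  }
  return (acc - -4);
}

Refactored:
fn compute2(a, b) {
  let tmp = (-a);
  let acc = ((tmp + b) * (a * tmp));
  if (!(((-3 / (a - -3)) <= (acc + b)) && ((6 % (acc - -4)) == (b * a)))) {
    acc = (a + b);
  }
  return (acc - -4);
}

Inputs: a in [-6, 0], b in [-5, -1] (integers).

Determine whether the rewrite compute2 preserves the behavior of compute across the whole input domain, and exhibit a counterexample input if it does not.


These are not equivalent — on a=-6, b=-5 the outputs split (-32 vs -7).
compute: tmp = 6; acc = -36; (((acc + b) >= (-3 / (a - -3))) && ((6 % (acc - -4)) == (b * a))) -> false; return -32
compute2: tmp = 6; acc = -36; (!(((-3 / (a - -3)) <= (acc + b)) && ((6 % (acc - -4)) == (b * a)))) -> true; acc = -11; return -7
verdict: not equivalent; witness: a=-6, b=-5


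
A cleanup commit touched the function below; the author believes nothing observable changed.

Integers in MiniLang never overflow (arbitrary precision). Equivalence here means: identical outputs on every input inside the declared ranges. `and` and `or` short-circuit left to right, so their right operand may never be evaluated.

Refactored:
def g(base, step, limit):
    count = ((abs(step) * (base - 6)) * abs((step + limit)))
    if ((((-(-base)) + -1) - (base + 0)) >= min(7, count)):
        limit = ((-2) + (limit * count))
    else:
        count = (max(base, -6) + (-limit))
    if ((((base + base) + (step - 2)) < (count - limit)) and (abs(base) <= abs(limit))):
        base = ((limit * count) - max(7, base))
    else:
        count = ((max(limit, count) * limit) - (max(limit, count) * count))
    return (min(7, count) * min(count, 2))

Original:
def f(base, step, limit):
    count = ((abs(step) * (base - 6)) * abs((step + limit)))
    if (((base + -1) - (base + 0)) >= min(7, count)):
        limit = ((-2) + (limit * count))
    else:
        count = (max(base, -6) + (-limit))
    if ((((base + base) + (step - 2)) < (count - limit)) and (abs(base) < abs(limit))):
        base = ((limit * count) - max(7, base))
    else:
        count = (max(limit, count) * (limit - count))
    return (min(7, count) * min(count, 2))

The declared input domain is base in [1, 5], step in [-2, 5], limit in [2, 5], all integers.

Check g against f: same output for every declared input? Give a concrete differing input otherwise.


Equivalent. The one real change (`(abs(base) < abs(limit))` became `(abs(base) <= abs(limit))`) has no effect anywhere in the declared ranges.
An exhaustive pass over the 160 declared inputs shows identical outputs.
As a probe, take base=4, step=-1, limit=3: f runs count = -4; (((base + -1) - (base + 0)) >= min(7, count)) -> true; limit = -14; ((((base + base) + (step - 2)) < (count - limit)) and (abs(base) < abs(limit))) -> true; base = 49; return 16; g runs count = -4; ((((-(-base)) + -1) - (base + 0)) >= min(7, count)) -> true; limit = -14; ((((base + base) + (step - 2)) < (count - limit)) and (abs(base) <= abs(limit))) -> true; base = 49; return 16; both end at 16.
verdict: equivalent


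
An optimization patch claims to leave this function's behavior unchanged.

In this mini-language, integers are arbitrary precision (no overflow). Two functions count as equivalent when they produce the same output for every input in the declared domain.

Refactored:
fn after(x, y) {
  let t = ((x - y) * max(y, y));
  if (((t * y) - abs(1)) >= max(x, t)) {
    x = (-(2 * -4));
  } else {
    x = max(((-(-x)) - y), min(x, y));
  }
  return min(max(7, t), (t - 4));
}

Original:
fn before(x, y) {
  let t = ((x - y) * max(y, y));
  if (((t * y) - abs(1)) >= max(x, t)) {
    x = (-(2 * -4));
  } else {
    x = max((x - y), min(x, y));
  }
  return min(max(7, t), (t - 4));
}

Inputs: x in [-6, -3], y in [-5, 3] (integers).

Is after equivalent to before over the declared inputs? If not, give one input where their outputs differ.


Differences: same computation, different form — yet all 36 inputs agree.
verdict: equivalent


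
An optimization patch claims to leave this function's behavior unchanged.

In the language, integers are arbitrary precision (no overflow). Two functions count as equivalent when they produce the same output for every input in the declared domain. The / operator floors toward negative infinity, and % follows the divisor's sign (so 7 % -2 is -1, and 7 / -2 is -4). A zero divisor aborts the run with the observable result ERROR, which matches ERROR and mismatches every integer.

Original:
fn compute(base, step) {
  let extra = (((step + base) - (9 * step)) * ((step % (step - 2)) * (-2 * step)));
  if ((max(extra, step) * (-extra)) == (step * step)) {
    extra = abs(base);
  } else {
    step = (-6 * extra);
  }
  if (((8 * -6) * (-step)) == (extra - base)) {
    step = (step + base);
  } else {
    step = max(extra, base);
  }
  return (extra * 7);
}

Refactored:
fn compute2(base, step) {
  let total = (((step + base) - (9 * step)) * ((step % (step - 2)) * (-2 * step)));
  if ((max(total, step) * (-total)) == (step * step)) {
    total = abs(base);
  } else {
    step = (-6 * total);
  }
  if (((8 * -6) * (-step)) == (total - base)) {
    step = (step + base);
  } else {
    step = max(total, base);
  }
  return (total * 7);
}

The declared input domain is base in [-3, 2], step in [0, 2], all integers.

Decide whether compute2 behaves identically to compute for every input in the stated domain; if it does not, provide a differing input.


The two versions differ — the changes include local variable names differ.
Spot check at base=-1, step=0 — compute: extra becomes 0; next ((max(extra, step) * (-extra)) == (step * step)) evaluates to true; next extra becomes 1; next (((8 * -6) * (-step)) == (extra - base)) evaluates to false; next step becomes 1; next final value 7. compute2: total becomes 0; next ((max(total, step) * (-total)) == (step * step)) evaluates to true; next total becomes 1; next (((8 * -6) * (-step)) == (total - base)) evaluates to false; next step becomes 1; next final value 7. Both give 7.
Sweeping the whole domain (18 inputs) finds no disagreement.
verdict: equivalent


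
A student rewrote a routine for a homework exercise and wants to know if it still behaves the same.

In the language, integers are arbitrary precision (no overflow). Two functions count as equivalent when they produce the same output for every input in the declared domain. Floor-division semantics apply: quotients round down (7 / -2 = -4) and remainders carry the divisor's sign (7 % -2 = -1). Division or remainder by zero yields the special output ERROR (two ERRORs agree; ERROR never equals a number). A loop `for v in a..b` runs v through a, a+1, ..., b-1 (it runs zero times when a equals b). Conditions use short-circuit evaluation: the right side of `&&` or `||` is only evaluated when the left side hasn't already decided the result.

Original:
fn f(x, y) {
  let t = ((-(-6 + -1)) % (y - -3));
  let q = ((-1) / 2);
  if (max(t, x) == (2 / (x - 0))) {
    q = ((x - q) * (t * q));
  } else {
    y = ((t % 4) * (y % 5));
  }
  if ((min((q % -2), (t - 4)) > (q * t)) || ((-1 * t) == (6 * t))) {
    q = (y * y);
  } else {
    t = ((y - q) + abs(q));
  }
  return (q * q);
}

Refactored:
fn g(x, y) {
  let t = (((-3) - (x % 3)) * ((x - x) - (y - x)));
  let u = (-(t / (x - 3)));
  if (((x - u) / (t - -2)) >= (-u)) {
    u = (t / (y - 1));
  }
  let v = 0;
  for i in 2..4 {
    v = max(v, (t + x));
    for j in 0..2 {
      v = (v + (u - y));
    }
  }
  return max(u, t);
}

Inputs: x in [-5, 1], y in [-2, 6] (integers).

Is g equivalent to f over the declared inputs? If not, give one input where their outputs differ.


On input x=-5, y=-2, f returns 0 while g returns 12.
verdict: not equivalent; witness: x=-5, y=-2


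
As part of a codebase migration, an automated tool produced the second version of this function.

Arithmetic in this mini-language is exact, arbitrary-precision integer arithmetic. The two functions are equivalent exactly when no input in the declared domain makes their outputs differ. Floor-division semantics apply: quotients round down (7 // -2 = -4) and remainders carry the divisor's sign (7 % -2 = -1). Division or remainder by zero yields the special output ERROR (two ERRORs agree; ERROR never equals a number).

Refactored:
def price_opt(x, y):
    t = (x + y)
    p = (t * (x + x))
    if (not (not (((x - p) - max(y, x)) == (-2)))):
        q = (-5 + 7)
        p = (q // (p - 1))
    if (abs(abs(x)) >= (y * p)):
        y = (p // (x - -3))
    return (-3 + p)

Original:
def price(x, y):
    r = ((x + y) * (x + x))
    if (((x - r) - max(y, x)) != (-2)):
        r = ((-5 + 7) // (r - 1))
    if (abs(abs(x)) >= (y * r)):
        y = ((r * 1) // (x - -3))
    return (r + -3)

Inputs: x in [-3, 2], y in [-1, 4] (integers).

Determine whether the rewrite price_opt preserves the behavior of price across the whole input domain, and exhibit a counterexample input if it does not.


x=-3, y=1 yields ERROR from price but 9 from price_opt.
verdict: not equivalent; witness: x=-3, y=1


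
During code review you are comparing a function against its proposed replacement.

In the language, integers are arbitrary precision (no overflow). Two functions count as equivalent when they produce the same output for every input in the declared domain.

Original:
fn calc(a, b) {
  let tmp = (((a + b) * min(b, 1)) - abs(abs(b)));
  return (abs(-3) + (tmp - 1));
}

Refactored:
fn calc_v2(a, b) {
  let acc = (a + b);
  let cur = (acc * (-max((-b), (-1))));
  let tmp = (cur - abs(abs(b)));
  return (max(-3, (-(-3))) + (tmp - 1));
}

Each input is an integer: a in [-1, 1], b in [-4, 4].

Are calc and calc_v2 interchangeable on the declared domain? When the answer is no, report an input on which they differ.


Side by side, the visible changes include: statement counts differ; and min/max/abs usage differs; and local variable names differ; and constant usage differs.
Tracing a=1, b=0: calc: tmp := 0 | result 2 | calc_v2: acc := 1 | cur := 0 | tmp := 0 | result 2 — matching result 2.
Every one of the 27 inputs gives matching results.
verdict: equivalent


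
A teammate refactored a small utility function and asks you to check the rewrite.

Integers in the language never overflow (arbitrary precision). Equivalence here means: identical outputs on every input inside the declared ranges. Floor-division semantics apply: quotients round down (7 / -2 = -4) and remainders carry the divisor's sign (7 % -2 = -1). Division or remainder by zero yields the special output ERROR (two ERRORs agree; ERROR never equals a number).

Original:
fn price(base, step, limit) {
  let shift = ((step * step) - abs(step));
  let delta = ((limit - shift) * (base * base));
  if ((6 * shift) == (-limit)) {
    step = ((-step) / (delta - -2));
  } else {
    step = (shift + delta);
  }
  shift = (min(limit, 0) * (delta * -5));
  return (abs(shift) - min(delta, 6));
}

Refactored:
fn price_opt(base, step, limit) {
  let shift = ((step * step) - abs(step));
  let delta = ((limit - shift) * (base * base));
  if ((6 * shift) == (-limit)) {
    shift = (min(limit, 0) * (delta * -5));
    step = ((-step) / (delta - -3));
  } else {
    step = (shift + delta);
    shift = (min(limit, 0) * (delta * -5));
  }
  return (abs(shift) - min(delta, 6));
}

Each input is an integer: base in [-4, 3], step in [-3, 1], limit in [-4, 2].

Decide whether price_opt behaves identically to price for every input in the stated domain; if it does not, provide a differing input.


The edit looks behavioral (`-2` became `-3`), but over these ranges it never changes the outcome.
One worked example (base=3, step=1, limit=-1) — price: shift = 0; delta = -9; ((6 * shift) == (-limit)) -> false; step = -9; shift = -45; return 54; price_opt: shift = 0; delta = -9; ((6 * shift) == (-limit)) -> false; step = -9; shift = -45; return 54; agreement on 54.
Across all 280 domain points the two functions coincide.
verdict: equivalent


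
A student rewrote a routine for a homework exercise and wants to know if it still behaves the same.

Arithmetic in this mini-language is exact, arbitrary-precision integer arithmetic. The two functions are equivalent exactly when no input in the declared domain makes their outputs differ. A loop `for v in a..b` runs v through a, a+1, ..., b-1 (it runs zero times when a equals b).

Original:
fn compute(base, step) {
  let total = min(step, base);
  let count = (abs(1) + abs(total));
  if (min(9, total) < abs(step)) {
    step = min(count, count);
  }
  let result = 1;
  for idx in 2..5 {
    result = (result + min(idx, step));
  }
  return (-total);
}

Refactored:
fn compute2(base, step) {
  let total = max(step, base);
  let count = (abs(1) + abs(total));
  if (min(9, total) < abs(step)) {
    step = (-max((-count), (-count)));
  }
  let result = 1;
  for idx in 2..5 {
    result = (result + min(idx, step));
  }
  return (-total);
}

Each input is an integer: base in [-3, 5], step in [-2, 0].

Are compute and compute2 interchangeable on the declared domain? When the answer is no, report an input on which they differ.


These are not equivalent — on base=-3, step=-2 the outputs split (3 vs 2).
compute: total = -3; count = 4; (min(9, total) < abs(step)) -> true; step = 4; result = 1; [idx=2]; result = 3; [idx=3]; result = 6; [idx=4]; result = 10; return 3
compute2: total = -2; count = 3; (min(9, total) < abs(step)) -> true; step = 3; result = 1; [idx=2]; result = 3; [idx=3]; result = 6; [idx=4]; result = 9; return 2
verdict: not equivalent; witness: base=-3, step=-2


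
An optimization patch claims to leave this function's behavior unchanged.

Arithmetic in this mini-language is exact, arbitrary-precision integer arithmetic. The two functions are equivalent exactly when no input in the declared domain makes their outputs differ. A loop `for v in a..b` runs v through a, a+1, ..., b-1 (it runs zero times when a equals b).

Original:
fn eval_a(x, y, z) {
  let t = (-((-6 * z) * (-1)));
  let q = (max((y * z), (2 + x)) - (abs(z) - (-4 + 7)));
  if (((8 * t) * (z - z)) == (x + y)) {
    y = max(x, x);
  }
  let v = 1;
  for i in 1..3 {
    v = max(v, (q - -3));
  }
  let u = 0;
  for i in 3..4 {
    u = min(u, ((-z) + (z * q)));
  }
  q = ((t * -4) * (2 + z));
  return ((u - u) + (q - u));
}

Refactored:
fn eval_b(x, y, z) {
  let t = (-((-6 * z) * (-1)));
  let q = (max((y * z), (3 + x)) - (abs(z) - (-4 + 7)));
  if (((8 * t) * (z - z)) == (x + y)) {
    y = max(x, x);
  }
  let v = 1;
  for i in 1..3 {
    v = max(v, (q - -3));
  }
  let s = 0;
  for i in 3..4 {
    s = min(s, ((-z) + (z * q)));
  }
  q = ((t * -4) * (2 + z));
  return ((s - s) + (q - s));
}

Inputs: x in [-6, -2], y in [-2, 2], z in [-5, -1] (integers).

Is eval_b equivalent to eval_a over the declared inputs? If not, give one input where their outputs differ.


There is a counterexample at x=-3, y=1, z=-1: -24 on one side, -23 on the other.
eval_a: t = 6; q = 1; (((8 * t) * (z - z)) == (x + y)) -> false; v = 1; [i=1]; v = 4; [i=2]; v = 4; u = 0; [i=3]; u = 0; q = -24; return -24
eval_b: t = 6; q = 2; (((8 * t) * (z - z)) == (x + y)) -> false; v = 1; [i=1]; v = 5; [i=2]; v = 5; s = 0; [i=3]; s = -1; q = -24; return -23
verdict: not equivalent; witness: x=-3, y=1, z=-1


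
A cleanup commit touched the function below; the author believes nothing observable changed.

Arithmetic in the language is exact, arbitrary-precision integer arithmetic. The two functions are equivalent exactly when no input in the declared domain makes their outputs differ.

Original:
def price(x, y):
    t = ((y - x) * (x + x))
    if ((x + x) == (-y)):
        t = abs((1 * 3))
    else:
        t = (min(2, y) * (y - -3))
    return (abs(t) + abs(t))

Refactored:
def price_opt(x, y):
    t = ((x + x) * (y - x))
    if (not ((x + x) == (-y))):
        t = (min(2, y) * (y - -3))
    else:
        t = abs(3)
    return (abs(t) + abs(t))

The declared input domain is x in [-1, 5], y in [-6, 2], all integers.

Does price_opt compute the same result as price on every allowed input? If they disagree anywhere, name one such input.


This is a faithful refactor — boolean connective usage differs, constant usage differs, arithmetic usage differs, but the computed results match everywhere.
One worked example (x=4, y=-2) — price: t=-48, then ((x + x) == (-y)) is false, then t=-2, then returns 4; price_opt: t=-48, then (not ((x + x) == (-y))) is true, then t=-2, then returns 4; agreement on 4.
Every one of the 63 inputs gives matching results.
verdict: equivalent


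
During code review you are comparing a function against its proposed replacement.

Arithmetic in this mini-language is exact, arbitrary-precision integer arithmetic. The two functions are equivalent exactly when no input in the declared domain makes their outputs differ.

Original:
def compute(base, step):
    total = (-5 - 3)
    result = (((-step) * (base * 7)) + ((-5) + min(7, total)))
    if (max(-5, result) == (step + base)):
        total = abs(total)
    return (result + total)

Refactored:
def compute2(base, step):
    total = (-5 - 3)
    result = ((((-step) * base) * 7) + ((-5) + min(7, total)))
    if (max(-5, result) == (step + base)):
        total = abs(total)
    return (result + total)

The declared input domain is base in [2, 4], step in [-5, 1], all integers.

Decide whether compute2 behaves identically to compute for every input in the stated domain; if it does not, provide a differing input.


Comparing the listings, the differences include: same computation, different form.
One worked example (base=3, step=-1) — compute: total becomes -8; next result becomes 8; next (max(-5, result) == (step + base)) evaluates to false; next final value 0; compute2: total becomes -8; next result becomes 8; next (max(-5, result) == (step + base)) evaluates to false; next final value 0; agreement on 0.
Sweeping the whole domain (21 inputs) finds no disagreement.
verdict: equivalent


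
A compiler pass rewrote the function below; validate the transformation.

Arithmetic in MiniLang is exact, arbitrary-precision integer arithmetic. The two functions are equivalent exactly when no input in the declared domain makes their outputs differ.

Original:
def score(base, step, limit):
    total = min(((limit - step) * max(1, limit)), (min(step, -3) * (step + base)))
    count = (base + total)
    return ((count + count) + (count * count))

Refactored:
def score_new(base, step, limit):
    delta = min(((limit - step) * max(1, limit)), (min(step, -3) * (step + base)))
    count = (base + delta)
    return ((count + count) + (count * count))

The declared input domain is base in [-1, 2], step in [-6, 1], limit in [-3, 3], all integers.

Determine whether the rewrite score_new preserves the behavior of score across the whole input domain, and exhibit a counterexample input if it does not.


The two versions differ — the changes include local variable names differ.
As a probe, take base=2, step=-5, limit=-1: score runs total = 4; count = 6; return 48; score_new runs delta = 4; count = 6; return 48; both end at 48.
An exhaustive pass over the 224 declared inputs shows identical outputs.
verdict: equivalent


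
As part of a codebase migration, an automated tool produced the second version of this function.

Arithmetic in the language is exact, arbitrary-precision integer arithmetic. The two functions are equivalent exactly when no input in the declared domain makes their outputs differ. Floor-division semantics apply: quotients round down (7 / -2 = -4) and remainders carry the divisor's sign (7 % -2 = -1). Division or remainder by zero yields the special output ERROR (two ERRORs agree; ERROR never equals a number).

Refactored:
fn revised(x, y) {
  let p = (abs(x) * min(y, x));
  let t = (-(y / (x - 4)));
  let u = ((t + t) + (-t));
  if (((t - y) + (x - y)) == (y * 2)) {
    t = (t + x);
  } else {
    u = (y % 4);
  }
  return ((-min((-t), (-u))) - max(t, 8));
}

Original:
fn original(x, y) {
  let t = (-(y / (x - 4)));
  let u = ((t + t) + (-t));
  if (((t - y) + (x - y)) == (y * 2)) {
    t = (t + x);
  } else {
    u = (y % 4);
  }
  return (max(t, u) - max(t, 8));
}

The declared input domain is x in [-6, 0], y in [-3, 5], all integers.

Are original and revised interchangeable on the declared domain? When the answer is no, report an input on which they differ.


Among the additions is an assignment to `p` whose value nothing reads, and its value is discarded.
Tracing x=-1, y=5: original: t becomes 1; next u becomes 1; next (((t - y) + (x - y)) == (y * 2)) evaluates to false; next u becomes 1; next final value -7 | revised: p becomes -1; next t becomes 1; next u becomes 1; next (((t - y) + (x - y)) == (y * 2)) evaluates to false; next u becomes 1; next final value -7 — matching result -7.
An exhaustive pass over the 63 declared inputs shows identical outputs.
verdict: equivalent


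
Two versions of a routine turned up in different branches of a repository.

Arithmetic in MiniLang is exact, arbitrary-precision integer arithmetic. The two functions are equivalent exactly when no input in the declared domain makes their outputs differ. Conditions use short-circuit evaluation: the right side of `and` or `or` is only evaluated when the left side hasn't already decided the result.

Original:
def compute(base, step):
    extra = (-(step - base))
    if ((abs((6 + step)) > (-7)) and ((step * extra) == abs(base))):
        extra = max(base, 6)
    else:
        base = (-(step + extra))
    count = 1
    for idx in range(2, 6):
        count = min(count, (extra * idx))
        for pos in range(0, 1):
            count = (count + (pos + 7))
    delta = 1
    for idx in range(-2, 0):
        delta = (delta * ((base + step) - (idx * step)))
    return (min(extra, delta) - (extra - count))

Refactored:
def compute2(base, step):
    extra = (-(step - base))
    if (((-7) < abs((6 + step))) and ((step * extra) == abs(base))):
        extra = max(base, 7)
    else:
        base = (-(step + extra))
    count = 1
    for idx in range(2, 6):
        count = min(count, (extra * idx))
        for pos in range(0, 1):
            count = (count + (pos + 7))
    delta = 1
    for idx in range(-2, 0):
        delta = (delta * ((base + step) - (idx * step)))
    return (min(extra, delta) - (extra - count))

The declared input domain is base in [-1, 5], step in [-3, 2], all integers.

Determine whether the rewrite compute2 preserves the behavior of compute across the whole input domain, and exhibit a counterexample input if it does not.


On input base=0, step=0, compute returns 23 while compute2 returns 22.
verdict: not equivalent; witness: base=0, step=0


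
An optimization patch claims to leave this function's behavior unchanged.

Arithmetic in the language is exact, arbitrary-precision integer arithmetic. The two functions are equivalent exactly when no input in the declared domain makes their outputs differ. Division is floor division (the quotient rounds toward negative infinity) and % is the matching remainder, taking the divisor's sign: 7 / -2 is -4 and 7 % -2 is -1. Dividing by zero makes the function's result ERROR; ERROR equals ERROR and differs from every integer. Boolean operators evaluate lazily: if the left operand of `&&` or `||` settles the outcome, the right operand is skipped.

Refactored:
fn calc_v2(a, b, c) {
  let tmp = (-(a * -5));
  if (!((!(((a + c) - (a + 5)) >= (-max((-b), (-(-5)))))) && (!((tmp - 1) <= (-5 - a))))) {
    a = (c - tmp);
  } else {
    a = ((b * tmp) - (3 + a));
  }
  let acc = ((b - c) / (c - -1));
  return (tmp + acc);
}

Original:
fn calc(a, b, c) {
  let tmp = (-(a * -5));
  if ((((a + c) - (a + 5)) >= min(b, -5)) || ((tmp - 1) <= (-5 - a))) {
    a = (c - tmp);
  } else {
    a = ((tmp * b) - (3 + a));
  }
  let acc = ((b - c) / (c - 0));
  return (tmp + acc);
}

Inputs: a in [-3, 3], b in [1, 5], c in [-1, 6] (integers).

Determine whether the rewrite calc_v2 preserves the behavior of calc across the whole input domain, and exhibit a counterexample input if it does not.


These are not equivalent — on a=-3, b=1, c=-1 the outputs split (-17 vs ERROR).
calc: tmp becomes -15; next ((((a + c) - (a + 5)) >= min(b, -5)) || ((tmp - 1) <= (-5 - a))) evaluates to true; next a becomes 14; next acc becomes -2; next final value -17
calc_v2: tmp becomes -15; next (!((!(((a + c) - (a + 5)) >= (-max((-b), (-(-5)))))) && (!((tmp - 1) <= (-5 - a))))) evaluates to true; next a becomes 14; next hits division by zero so the output is ERROR
verdict: not equivalent; witness: a=-3, b=1, c=-1


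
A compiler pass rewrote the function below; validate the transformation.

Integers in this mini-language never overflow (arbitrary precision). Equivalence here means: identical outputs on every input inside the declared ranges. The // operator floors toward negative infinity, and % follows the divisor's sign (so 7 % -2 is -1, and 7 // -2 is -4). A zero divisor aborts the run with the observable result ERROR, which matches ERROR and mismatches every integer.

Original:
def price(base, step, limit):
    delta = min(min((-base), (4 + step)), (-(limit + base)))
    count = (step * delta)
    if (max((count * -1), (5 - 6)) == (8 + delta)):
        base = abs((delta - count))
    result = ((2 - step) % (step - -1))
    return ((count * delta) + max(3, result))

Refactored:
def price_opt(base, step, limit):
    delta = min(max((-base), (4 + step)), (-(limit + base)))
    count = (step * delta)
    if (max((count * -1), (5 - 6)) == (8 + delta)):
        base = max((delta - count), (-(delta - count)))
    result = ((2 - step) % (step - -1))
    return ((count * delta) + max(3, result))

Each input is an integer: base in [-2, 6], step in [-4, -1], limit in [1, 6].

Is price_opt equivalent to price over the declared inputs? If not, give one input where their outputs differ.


Take base=-2, step=-4, limit=1.
price: delta = 0; count = 0; (max((count * -1), (5 - 6)) == (8 + delta)) -> false; result = 0; return 3
price_opt: delta = 1; count = -4; (max((count * -1), (5 - 6)) == (8 + delta)) -> false; result = 0; return -1
3 against -1: the behavior changed.
verdict: not equivalent; witness: base=-2, step=-4, limit=1


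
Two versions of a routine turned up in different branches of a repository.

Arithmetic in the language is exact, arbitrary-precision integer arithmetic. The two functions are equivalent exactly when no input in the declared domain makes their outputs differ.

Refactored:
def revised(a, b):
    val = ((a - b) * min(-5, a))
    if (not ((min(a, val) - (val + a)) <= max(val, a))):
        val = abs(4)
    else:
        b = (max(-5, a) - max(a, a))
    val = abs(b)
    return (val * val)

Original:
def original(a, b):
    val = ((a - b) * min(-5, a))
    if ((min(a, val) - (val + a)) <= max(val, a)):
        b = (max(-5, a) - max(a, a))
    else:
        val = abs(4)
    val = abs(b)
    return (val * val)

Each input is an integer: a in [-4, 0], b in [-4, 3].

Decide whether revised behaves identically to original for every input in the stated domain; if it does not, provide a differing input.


Differences: boolean connective usage differs — yet all 40 inputs agree.
verdict: equivalent


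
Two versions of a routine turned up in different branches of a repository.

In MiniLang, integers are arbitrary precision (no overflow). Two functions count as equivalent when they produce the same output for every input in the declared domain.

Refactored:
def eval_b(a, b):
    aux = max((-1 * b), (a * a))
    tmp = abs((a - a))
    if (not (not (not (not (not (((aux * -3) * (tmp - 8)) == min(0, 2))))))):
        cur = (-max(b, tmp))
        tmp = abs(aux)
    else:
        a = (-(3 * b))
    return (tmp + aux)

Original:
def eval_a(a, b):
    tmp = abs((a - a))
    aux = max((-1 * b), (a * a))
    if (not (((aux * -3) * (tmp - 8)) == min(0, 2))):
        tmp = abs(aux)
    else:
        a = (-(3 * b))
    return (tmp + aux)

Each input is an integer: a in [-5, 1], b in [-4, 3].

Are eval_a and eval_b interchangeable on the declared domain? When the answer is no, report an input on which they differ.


This is a faithful refactor — boolean connective usage differs, plus local variable names differ, plus statement counts differ, plus min/max/abs usage differs, but the computed results match everywhere.
Tracing a=-2, b=1: eval_a: tmp := 0 | aux := 4 | (not (((aux * -3) * (tmp - 8)) == min(0, 2))): true | tmp := 4 | result 8 | eval_b: aux := 4 | tmp := 0 | (not (not (not (not (not (((aux * -3) * (tmp - 8)) == min(0, 2))))))): true | cur := -1 | tmp := 4 | result 8 — matching result 8.
Sweeping the whole domain (56 inputs) finds no disagreement.
verdict: equivalent


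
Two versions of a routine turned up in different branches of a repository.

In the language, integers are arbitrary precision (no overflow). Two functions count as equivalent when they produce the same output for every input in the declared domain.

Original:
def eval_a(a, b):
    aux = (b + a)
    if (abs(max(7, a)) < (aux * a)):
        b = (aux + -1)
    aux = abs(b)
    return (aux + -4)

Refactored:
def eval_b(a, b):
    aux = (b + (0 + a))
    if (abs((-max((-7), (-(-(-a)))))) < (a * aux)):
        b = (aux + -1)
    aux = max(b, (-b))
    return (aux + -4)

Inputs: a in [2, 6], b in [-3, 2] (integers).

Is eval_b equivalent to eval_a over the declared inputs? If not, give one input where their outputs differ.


These are not equivalent — on a=2, b=0 the outputs split (-4 vs -3).
eval_a: aux := 2 | (abs(max(7, a)) < (aux * a)): false | aux := 0 | result -4
eval_b: aux := 2 | (abs((-max((-7), (-(-(-a)))))) < (a * aux)): true | b := 1 | aux := 1 | result -3
verdict: not equivalent; witness: a=2, b=0


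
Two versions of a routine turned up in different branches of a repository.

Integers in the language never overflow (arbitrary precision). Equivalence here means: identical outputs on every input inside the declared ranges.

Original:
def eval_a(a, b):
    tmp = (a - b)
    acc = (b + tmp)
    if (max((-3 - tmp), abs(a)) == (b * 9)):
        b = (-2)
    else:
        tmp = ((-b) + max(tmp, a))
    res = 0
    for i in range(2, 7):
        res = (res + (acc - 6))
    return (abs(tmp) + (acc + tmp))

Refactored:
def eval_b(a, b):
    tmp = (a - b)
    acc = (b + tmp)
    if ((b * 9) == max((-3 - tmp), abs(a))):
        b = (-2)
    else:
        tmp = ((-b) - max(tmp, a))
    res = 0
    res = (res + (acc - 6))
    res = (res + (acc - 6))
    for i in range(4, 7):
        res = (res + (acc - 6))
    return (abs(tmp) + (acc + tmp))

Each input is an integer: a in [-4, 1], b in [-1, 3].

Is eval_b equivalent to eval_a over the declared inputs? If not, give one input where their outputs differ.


Evaluate both at a=-4, b=-1.
eval_a: tmp becomes -3; next acc becomes -4; next (max((-3 - tmp), abs(a)) == (b * 9)) evaluates to false; next tmp becomes -2; next res becomes 0; next at i=2:; next res becomes -10; next at i=3:; next res becomes -20; next at i=4:; next res becomes -30; next at i=5:; next res becomes -40; next at i=6:; next res becomes -50; next final value -4
eval_b: tmp becomes -3; next acc becomes -4; next ((b * 9) == max((-3 - tmp), abs(a))) evaluates to false; next tmp becomes 4; next res becomes 0; next res becomes -10; next res becomes -20; next at i=4:; next res becomes -30; next at i=5:; next res becomes -40; next at i=6:; next res becomes -50; next final value 4
-4 != 4, so the rewrite changes behavior.
verdict: not equivalent; witness: a=-4, b=-1


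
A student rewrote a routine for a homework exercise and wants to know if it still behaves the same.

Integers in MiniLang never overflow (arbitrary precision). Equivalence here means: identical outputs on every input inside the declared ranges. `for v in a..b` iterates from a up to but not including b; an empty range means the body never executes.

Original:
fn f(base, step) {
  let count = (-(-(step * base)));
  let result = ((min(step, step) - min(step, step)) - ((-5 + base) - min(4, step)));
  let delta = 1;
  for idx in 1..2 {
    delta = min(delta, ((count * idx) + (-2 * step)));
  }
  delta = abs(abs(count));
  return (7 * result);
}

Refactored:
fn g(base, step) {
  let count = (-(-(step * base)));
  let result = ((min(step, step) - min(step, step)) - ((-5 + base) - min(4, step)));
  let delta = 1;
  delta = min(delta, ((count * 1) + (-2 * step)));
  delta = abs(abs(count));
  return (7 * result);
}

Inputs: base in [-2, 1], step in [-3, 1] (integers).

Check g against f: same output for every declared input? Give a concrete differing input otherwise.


The two are interchangeable: loop structure differs; also constant usage differs; also local variable names differ; also statement counts differ, and every declared input agrees.
Tracing base=-1, step=1: f: count := -1 | result := 7 | delta := 1 | iter idx=1: | delta := -3 | delta := 1 | result 49 | g: count := -1 | result := 7 | delta := 1 | delta := -3 | delta := 1 | result 49 — matching result 49.
Checked all 20 inputs in the declared domain: the outputs agree on every one.
verdict: equivalent


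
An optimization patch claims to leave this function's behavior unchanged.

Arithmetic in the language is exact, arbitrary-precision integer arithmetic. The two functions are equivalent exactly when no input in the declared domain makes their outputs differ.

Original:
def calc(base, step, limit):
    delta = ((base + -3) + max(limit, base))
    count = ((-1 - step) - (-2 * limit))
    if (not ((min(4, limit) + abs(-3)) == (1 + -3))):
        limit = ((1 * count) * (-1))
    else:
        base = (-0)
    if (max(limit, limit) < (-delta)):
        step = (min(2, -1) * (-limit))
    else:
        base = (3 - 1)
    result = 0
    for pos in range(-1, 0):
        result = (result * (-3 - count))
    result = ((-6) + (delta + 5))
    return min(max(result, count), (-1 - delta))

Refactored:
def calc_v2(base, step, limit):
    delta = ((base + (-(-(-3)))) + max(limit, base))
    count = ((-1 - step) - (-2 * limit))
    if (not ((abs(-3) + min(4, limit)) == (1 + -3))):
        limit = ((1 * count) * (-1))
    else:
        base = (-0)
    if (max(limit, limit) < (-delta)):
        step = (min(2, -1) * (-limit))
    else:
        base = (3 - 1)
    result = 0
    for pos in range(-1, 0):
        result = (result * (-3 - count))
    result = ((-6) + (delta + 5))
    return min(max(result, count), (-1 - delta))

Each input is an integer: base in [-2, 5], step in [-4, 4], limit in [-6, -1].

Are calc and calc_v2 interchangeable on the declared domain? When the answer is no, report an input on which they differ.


This is a faithful refactor — same computation, different form, but the computed results match everywhere.
Tracing base=2, step=-4, limit=-4: calc: delta := 1 | count := -5 | (not ((min(4, limit) + abs(-3)) == (1 + -3))): true | limit := 5 | (max(limit, limit) < (-delta)): false | base := 2 | result := 0 | iter pos=-1: | result := 0 | result := 0 | result -2 | calc_v2: delta := 1 | count := -5 | (not ((abs(-3) + min(4, limit)) == (1 + -3))): true | limit := 5 | (max(limit, limit) < (-delta)): false | base := 2 | result := 0 | iter pos=-1: | result := 0 | result := 0 | result -2 — matching result -2.
An exhaustive pass over the 432 declared inputs shows identical outputs.
verdict: equivalent


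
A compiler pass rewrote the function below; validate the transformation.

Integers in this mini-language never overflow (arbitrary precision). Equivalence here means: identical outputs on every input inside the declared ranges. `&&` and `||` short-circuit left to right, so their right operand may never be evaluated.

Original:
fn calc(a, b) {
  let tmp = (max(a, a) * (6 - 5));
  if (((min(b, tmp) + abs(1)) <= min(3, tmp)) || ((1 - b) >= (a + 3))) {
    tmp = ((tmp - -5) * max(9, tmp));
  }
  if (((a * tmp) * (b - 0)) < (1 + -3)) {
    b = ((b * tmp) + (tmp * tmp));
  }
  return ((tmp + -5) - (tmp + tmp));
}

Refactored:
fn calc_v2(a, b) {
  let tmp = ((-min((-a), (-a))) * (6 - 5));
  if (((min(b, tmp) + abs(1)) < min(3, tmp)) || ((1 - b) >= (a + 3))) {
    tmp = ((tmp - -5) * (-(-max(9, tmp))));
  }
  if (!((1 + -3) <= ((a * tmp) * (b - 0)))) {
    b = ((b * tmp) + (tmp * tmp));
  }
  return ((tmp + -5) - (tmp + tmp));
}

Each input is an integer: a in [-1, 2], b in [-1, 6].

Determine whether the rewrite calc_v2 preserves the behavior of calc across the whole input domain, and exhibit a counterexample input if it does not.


Take a=0, b=-1.
calc: tmp := 0 | (((min(b, tmp) + abs(1)) <= min(3, tmp)) || ((1 - b) >= (a + 3))): true | tmp := 45 | (((a * tmp) * (b - 0)) < (1 + -3)): false | result -50
calc_v2: tmp := 0 | (((min(b, tmp) + abs(1)) < min(3, tmp)) || ((1 - b) >= (a + 3))): false | (!((1 + -3) <= ((a * tmp) * (b - 0)))): false | result -5
-50 against -5: the behavior changed.
verdict: not equivalent; witness: a=0, b=-1


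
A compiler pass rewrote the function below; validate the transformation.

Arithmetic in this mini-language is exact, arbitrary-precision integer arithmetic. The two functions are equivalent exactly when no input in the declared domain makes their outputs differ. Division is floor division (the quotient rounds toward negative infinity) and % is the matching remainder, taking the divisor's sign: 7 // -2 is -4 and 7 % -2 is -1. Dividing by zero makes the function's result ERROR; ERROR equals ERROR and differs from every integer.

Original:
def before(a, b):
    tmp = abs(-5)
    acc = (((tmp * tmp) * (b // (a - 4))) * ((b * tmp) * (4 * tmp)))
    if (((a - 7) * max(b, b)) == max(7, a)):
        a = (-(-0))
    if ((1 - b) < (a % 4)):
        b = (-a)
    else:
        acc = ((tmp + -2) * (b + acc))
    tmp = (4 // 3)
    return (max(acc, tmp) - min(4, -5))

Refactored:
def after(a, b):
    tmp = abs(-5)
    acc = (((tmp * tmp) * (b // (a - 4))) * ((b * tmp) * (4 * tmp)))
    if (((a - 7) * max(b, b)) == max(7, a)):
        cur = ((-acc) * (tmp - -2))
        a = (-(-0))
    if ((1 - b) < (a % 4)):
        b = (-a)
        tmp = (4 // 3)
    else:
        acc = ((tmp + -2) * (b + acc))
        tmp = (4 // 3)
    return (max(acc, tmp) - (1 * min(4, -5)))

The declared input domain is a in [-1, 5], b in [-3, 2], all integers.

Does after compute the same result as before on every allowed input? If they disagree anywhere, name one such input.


Side by side, the visible changes include: arithmetic usage differs; also local variable names differ; also statement counts differ; also constant usage differs.
As a probe, take a=3, b=-3: before runs tmp=5, then acc=-22500, then (((a - 7) * max(b, b)) == max(7, a)) is false, then ((1 - b) < (a % 4)) is false, then acc=-67509, then tmp=1, then returns 6; after runs tmp=5, then acc=-22500, then (((a - 7) * max(b, b)) == max(7, a)) is false, then ((1 - b) < (a % 4)) is false, then acc=-67509, then tmp=1, then returns 6; both end at 6.
Every one of the 42 inputs gives matching results.
verdict: equivalent
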